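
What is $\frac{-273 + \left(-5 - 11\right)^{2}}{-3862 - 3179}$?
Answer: $\frac{17}{7041} \approx 0.0024144$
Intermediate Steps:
$\frac{-273 + \left(-5 - 11\right)^{2}}{-3862 - 3179} = \frac{-273 + \left(-16\right)^{2}}{-7041} = \left(-273 + 256\right) \left(- \frac{1}{7041}\right) = \left(-17\right) \left(- \frac{1}{7041}\right) = \frac{17}{7041}$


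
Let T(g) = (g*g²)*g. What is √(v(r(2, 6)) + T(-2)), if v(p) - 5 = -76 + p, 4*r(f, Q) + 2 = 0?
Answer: I*√222/2 ≈ 7.4498*I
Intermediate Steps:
r(f, Q) = -½ (r(f, Q) = -½ + (¼)*0 = -½ + 0 = -½)
v(p) = -71 + p (v(p) = 5 + (-76 + p) = -71 + p)
T(g) = g⁴ (T(g) = g³*g = g⁴)
√(v(r(2, 6)) + T(-2)) = √((-71 - ½) + (-2)⁴) = √(-143/2 + 16) = √(-111/2) = I*√222/2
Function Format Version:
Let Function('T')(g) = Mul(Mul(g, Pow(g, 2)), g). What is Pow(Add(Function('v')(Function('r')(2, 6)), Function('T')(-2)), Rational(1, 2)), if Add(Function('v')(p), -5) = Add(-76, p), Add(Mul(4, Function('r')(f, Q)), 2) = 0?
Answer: Mul(Rational(1, 2), I, Pow(222, Rational(1, 2))) ≈ Mul(7.4498, I)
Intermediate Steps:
Function('r')(f, Q) = Rational(-1, 2) (Function('r')(f, Q) = Add(Rational(-1, 2), Mul(Rational(1, 4), 0)) = Add(Rational(-1, 2), 0) = Rational(-1, 2))
Function('v')(p) = Add(-71, p) (Function('v')(p) = Add(5, Add(-76, p)) = Add(-71, p))
Function('T')(g) = Pow(g, 4) (Function('T')(g) = Mul(Pow(g, 3), g) = Pow(g, 4))
Pow(Add(Function('v')(Function('r')(2, 6)), Function('T')(-2)), Rational(1, 2)) = Pow(Add(Add(-71, Rational(-1, 2)), Pow(-2, 4)), Rational(1, 2)) = Pow(Add(Rational(-143, 2), 16), Rational(1, 2)) = Pow(Rational(-111, 2), Rational(1, 2)) = Mul(Rational(1, 2), I, Pow(222, Rational(1, 2)))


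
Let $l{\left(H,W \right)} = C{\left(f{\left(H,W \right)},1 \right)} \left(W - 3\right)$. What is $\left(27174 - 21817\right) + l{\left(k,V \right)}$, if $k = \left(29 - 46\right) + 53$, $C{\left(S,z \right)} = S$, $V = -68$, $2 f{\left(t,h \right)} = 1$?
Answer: $\frac{10643}{2} \approx 5321.5$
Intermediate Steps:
$f{\left(t,h \right)} = \frac{1}{2}$ ($f{\left(t,h \right)} = \frac{1}{2} \cdot 1 = \frac{1}{2}$)
$k = 36$ ($k = -17 + 53 = 36$)
$l{\left(H,W \right)} = - \frac{3}{2} + \frac{W}{2}$ ($l{\left(H,W \right)} = \frac{W - 3}{2} = \frac{-3 + W}{2} = - \frac{3}{2} + \frac{W}{2}$)
$\left(27174 - 21817\right) + l{\left(k,V \right)} = \left(27174 - 21817\right) + \left(- \frac{3}{2} + \frac{1}{2} \left(-68\right)\right) = 5357 - \frac{71}{2} = \frac{10643}{2}$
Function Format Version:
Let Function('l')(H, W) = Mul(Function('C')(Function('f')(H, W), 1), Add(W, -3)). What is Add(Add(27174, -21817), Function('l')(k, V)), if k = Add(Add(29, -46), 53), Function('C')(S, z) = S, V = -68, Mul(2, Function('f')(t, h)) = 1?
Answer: Rational(10643, 2) ≈ 5321.5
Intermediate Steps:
Function('f')(t, h) = Rational(1, 2) (Function('f')(t, h) = Mul(Rational(1, 2), 1) = Rational(1, 2))
k = 36 (k = Add(-17, 53) = 36)
Function('l')(H, W) = Add(Rational(-3, 2), Mul(Rational(1, 2), W)) (Function('l')(H, W) = Mul(Rational(1, 2), Add(W, -3)) = Mul(Rational(1, 2), Add(-3, W)) = Add(Rational(-3, 2), Mul(Rational(1, 2), W)))
Add(Add(27174, -21817), Function('l')(k, V)) = Add(Add(27174, -21817), Add(Rational(-3, 2), Mul(Rational(1, 2), -68))) = Add(5357, Add(Rational(-3, 2), -34)) = Add(5357, Rational(-71, 2)) = Rational(10643, 2)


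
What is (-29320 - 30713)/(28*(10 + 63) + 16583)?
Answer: -20011/6209 ≈ -3.2229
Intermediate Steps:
(-29320 - 30713)/(28*(10 + 63) + 16583) = -60033/(28*73 + 16583) = -60033/(2044 + 16583) = -60033/18627 = -60033*1/18627 = -20011/6209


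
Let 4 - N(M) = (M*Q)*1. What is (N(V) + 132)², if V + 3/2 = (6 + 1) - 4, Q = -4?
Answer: 20164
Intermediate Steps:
V = 3/2 (V = -3/2 + ((6 + 1) - 4) = -3/2 + (7 - 4) = -3/2 + 3 = 3/2 ≈ 1.5000)
N(M) = 4 + 4*M (N(M) = 4 - M*(-4) = 4 - (-4*M) = 4 - (-4)*M = 4 + 4*M)
(N(V) + 132)² = ((4 + 4*(3/2)) + 132)² = ((4 + 6) + 132)² = (10 + 132)² = 142² = 20164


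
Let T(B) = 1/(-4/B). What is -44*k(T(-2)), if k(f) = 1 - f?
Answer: -22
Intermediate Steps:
T(B) = -B/4
-44*k(T(-2)) = -44*(1 - (-1)*(-2)/4) = -44*(1 - 1*½) = -44*(1 - ½) = -44*½ = -22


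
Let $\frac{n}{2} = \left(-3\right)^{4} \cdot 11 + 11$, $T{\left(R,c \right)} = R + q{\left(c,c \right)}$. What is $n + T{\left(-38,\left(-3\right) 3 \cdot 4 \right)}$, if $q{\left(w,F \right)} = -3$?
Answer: $1763$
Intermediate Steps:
$T{\left(R,c \right)} = -3 + R$ ($T{\left(R,c \right)} = R - 3 = -3 + R$)
$n = 1804$ ($n = 2 \left(\left(-3\right)^{4} \cdot 11 + 11\right) = 2 \left(81 \cdot 11 + 11\right) = 2 \left(891 + 11\right) = 2 \cdot 902 = 1804$)
$n + T{\left(-38,\left(-3\right) 3 \cdot 4 \right)} = 1804 - 41 = 1763$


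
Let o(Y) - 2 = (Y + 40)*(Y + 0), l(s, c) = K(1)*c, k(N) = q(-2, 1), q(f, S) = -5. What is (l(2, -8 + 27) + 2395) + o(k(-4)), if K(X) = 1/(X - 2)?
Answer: 2203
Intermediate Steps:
K(X) = 1/(-2 + X)
k(N) = -5
l(s, c) = -c (l(s, c) = c/(-2 + 1) = c/(-1) = -c)
o(Y) = 2 + Y*(40 + Y) (o(Y) = 2 + (Y + 40)*(Y + 0) = 2 + (40 + Y)*Y = 2 + Y*(40 + Y))
(l(2, -8 + 27) + 2395) + o(k(-4)) = (-(-8 + 27) + 2395) + (2 + (-5)**2 + 40*(-5)) = (-1*19 + 2395) + (2 + 25 - 200) = (-19 + 2395) - 173 = 2376 - 173 = 2203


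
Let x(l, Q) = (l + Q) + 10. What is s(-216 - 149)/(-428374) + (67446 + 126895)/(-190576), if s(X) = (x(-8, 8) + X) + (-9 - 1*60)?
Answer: -41584913655/40818901712 ≈ -1.0188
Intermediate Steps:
x(l, Q) = 10 + Q + l (x(l, Q) = (Q + l) + 10 = 10 + Q + l)
s(X) = -59 + X (s(X) = ((10 + 8 - 8) + X) + (-9 - 1*60) = (10 + X) + (-9 - 60) = (10 + X) - 69 = -59 + X)
s(-216 - 149)/(-428374) + (67446 + 126895)/(-190576) = (-59 + (-216 - 149))/(-428374) + (67446 + 126895)/(-190576) = (-59 - 365)*(-1/428374) + 194341*(-1/190576) = -424*(-1/428374) - 194341/190576 = 212/214187 - 194341/190576 = -41584913655/40818901712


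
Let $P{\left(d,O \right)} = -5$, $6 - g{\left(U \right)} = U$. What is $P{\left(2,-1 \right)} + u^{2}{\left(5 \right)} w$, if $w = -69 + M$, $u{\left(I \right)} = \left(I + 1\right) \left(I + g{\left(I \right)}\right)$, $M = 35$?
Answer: $-44069$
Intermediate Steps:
$g{\left(U \right)} = 6 - U$
$u{\left(I \right)} = 6 + 6 I$ ($u{\left(I \right)} = \left(I + 1\right) \left(I - \left(-6 + I\right)\right) = \left(1 + I\right) 6 = 6 + 6 I$)
$w = -34$ ($w = -69 + 35 = -34$)
$P{\left(2,-1 \right)} + u^{2}{\left(5 \right)} w = -5 + \left(6 + 6 \cdot 5\right)^{2} \left(-34\right) = -5 + \left(6 + 30\right)^{2} \left(-34\right) = -5 + 36^{2} \left(-34\right) = -5 + 1296 \left(-34\right) = -5 - 44064 = -44069$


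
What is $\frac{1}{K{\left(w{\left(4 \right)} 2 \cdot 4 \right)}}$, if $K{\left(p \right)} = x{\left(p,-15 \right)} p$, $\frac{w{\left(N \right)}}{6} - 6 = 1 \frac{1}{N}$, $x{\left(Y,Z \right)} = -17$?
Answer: $- \frac{1}{5100} \approx -0.00019608$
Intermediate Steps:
$w{\left(N \right)} = 36 + \frac{6}{N}$ ($w{\left(N \right)} = 36 + 6 \cdot 1 \frac{1}{N} = 36 + \frac{6}{N}$)
$K{\left(p \right)} = - 17 p$
$\frac{1}{K{\left(w{\left(4 \right)} 2 \cdot 4 \right)}} = \frac{1}{\left(-17\right) \left(36 + \frac{6}{4}\right) 2 \cdot 4} = \frac{1}{\left(-17\right) \left(36 + 6 \cdot \frac{1}{4}\right) 2 \cdot 4} = \frac{1}{\left(-17\right) \left(36 + \frac{3}{2}\right) 2 \cdot 4} = \frac{1}{\left(-17\right) \frac{75}{2} \cdot 2 \cdot 4} = \frac{1}{\left(-17\right) 75 \cdot 4} = \frac{1}{\left(-17\right) 300} = \frac{1}{-5100} = - \frac{1}{5100}$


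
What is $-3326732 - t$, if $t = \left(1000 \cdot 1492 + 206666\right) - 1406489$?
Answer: $-3618909$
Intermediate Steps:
$t = 292177$ ($t = \left(1492000 + 206666\right) - 1406489 = 1698666 - 1406489 = 292177$)
$-3326732 - t = -3326732 - 292177 = -3618909$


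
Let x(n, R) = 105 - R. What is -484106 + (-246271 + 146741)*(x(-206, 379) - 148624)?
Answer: 14819333834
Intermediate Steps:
-484106 + (-246271 + 146741)*(x(-206, 379) - 148624) = -484106 + (-246271 + 146741)*((105 - 1*379) - 148624) = -484106 - 99530*((105 - 379) - 148624) = -484106 - 99530*(-274 - 148624) = -484106 - 99530*(-148898) = -484106 + 14819817940 = 14819333834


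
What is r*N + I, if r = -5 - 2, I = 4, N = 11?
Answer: -73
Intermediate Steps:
r = -7
r*N + I = -7*11 + 4 = -77 + 4 = -73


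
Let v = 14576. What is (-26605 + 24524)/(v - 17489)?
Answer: 2081/2913 ≈ 0.71438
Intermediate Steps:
(-26605 + 24524)/(v - 17489) = (-26605 + 24524)/(14576 - 17489) = -2081/(-2913) = -2081*(-1/2913) = 2081/2913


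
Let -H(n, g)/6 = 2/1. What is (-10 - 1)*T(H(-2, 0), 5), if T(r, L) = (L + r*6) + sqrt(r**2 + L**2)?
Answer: 594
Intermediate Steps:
H(n, g) = -12 (H(n, g) = -12/1 = -12)
T(r, L) = L + sqrt(L**2 + r**2) + 6*r (T(r, L) = (L + 6*r) + sqrt(L**2 + r**2) = L + sqrt(L**2 + r**2) + 6*r)
(-10 - 1)*T(H(-2, 0), 5) = (-10 - 1)*(5 + sqrt(5**2 + (-12)**2) + 6*(-12)) = -11*(5 + sqrt(25 + 144) - 72) = -11*(5 + sqrt(169) - 72) = -11*(5 + 13 - 72) = -11*(-54) = 594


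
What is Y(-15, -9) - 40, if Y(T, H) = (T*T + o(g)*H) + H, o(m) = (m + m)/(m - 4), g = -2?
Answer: 170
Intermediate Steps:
o(m) = 2*m/(-4 + m) (o(m) = (2*m)/(-4 + m) = 2*m/(-4 + m))
Y(T, H) = T² + 5*H/3 (Y(T, H) = (T*T + (2*(-2)/(-4 - 2))*H) + H = (T² + (2*(-2)/(-6))*H) + H = (T² + (2*(-2)*(-⅙))*H) + H = (T² + 2*H/3) + H = T² + 5*H/3)
Y(-15, -9) - 40 = ((-15)² + (5/3)*(-9)) - 40 = (225 - 15) - 40 = 210 - 40 = 170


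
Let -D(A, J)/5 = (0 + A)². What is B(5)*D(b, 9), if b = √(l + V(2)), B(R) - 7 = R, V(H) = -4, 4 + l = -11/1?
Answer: 1140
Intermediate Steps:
l = -15 (l = -4 - 11/1 = -4 - 11*1 = -4 - 11 = -15)
B(R) = 7 + R
b = I*√19 (b = √(-15 - 4) = √(-19) = I*√19 ≈ 4.3589*I)
D(A, J) = -5*A² (D(A, J) = -5*(0 + A)² = -5*A²)
B(5)*D(b, 9) = (7 + 5)*(-5*(I*√19)²) = 12*(-5*(-19)) = 12*95 = 1140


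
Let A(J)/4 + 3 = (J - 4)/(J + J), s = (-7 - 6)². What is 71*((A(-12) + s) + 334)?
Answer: 105151/3 ≈ 35050.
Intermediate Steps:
s = 169 (s = (-13)² = 169)
A(J) = -12 + 2*(-4 + J)/J (A(J) = -12 + 4*((J - 4)/(J + J)) = -12 + 4*((-4 + J)/((2*J))) = -12 + 4*((-4 + J)*(1/(2*J))) = -12 + 4*((-4 + J)/(2*J)) = -12 + 2*(-4 + J)/J)
71*((A(-12) + s) + 334) = 71*(((-10 - 8/(-12)) + 169) + 334) = 71*(((-10 - 8*(-1/12)) + 169) + 334) = 71*(((-10 + ⅔) + 169) + 334) = 71*((-28/3 + 169) + 334) = 71*(479/3 + 334) = 71*(1481/3) = 105151/3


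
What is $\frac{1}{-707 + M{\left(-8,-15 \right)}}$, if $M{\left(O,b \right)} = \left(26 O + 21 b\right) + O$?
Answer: $- \frac{1}{1238} \approx -0.00080775$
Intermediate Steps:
$M{\left(O,b \right)} = 21 b + 27 O$ ($M{\left(O,b \right)} = \left(21 b + 26 O\right) + O = 21 b + 27 O$)
$\frac{1}{-707 + M{\left(-8,-15 \right)}} = \frac{1}{-707 + \left(21 \left(-15\right) + 27 \left(-8\right)\right)} = \frac{1}{-707 - 531} = \frac{1}{-1238} = - \frac{1}{1238}$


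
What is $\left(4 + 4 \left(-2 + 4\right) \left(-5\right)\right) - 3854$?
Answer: $-3890$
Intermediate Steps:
$\left(4 + 4 \left(-2 + 4\right) \left(-5\right)\right) - 3854 = \left(4 + 4 \cdot 2 \left(-5\right)\right) - 3854 = \left(4 + 4 \left(-10\right)\right) - 3854 = \left(4 - 40\right) - 3854 = -36 - 3854 = -3890$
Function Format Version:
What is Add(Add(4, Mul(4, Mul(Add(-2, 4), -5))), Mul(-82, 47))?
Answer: -3890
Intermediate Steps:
Add(Add(4, Mul(4, Mul(Add(-2, 4), -5))), Mul(-82, 47)) = Add(Add(4, Mul(4, Mul(2, -5))), -3854) = Add(Add(4, Mul(4, -10)), -3854) = Add(Add(4, -40), -3854) = Add(-36, -3854) = -3890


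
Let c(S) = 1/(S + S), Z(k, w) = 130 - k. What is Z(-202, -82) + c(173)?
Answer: 114873/346 ≈ 332.00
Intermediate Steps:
c(S) = 1/(2*S)
Z(-202, -82) + c(173) = (130 - 1*(-202)) + (½)/173 = (130 + 202) + (½)*(1/173) = 332 + 1/346 = 114873/346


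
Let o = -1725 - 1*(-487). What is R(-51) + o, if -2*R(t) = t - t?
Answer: -1238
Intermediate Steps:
R(t) = 0 (R(t) = -(t - t)/2 = -½*0 = 0)
o = -1238 (o = -1725 + 487 = -1238)
R(-51) + o = 0 - 1238 = -1238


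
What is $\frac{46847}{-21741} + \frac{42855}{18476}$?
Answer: $\frac{66165383}{401686716} \approx 0.16472$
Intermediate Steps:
$\frac{46847}{-21741} + \frac{42855}{18476} = 46847 \left(- \frac{1}{21741}\right) + 42855 \cdot \frac{1}{18476} = - \frac{46847}{21741} + \frac{42855}{18476} = \frac{66165383}{401686716}$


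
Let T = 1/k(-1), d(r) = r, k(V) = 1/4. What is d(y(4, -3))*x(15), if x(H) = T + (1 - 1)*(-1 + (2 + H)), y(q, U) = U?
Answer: -12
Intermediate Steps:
k(V) = ¼
T = 4 (T = 1/(¼) = 4)
x(H) = 4 (x(H) = 4 + (1 - 1)*(-1 + (2 + H)) = 4 + 0*(1 + H) = 4 + 0 = 4)
d(y(4, -3))*x(15) = -3*4 = -12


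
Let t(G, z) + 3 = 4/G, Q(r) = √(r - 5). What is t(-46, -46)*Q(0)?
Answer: -71*I*√5/23 ≈ -6.9026*I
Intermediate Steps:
Q(r) = √(-5 + r)
t(G, z) = -3 + 4/G
t(-46, -46)*Q(0) = (-3 + 4/(-46))*√(-5 + 0) = (-3 + 4*(-1/46))*√(-5) = (-3 - 2/23)*(I*√5) = -71*I*√5/23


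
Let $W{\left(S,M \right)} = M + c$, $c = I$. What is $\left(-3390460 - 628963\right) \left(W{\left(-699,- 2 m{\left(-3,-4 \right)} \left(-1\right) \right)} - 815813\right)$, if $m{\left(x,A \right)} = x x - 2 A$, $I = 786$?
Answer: $3275801609039$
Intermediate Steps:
$c = 786$
$m{\left(x,A \right)} = x^{2} - 2 A$
$W{\left(S,M \right)} = 786 + M$ ($W{\left(S,M \right)} = M + 786 = 786 + M$)
$\left(-3390460 - 628963\right) \left(W{\left(-699,- 2 m{\left(-3,-4 \right)} \left(-1\right) \right)} - 815813\right) = \left(-3390460 - 628963\right) \left(\left(786 + - 2 \left(\left(-3\right)^{2} - -8\right) \left(-1\right)\right) - 815813\right) = - 4019423 \left(\left(786 + - 2 \left(9 + 8\right) \left(-1\right)\right) - 815813\right) = - 4019423 \left(\left(786 + \left(-2\right) 17 \left(-1\right)\right) - 815813\right) = - 4019423 \left(\left(786 - -34\right) - 815813\right) = - 4019423 \left(\left(786 + 34\right) - 815813\right) = - 4019423 \left(820 - 815813\right) = \left(-4019423\right) \left(-814993\right) = 3275801609039$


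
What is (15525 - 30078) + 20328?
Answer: 5775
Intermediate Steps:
(15525 - 30078) + 20328 = -14553 + 20328 = 5775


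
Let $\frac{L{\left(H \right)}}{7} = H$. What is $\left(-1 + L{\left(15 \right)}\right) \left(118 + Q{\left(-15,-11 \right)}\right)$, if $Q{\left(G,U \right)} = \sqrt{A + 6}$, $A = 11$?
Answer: $12272 + 104 \sqrt{17} \approx 12701.0$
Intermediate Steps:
$L{\left(H \right)} = 7 H$
$Q{\left(G,U \right)} = \sqrt{17}$ ($Q{\left(G,U \right)} = \sqrt{11 + 6} = \sqrt{17}$)
$\left(-1 + L{\left(15 \right)}\right) \left(118 + Q{\left(-15,-11 \right)}\right) = \left(-1 + 7 \cdot 15\right) \left(118 + \sqrt{17}\right) = \left(-1 + 105\right) \left(118 + \sqrt{17}\right) = 104 \left(118 + \sqrt{17}\right) = 12272 + 104 \sqrt{17}$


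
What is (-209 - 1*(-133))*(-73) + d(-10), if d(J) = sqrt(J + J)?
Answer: 5548 + 2*I*sqrt(5) ≈ 5548.0 + 4.4721*I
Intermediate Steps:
d(J) = sqrt(2)*sqrt(J) (d(J) = sqrt(2*J) = sqrt(2)*sqrt(J))
(-209 - 1*(-133))*(-73) + d(-10) = (-209 - 1*(-133))*(-73) + sqrt(2)*sqrt(-10) = (-209 + 133)*(-73) + sqrt(2)*(I*sqrt(10)) = -76*(-73) + 2*I*sqrt(5) = 5548 + 2*I*sqrt(5)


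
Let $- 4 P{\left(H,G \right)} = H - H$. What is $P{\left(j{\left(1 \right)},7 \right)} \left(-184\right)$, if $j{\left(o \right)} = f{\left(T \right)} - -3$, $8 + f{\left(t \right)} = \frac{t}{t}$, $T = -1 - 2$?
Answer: $0$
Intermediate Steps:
$T = -3$
$f{\left(t \right)} = -7$ ($f{\left(t \right)} = -8 + \frac{t}{t} = -8 + 1 = -7$)
$j{\left(o \right)} = -4$ ($j{\left(o \right)} = -7 - -3 = -7 + 3 = -4$)
$P{\left(H,G \right)} = 0$ ($P{\left(H,G \right)} = - \frac{H - H}{4} = \left(- \frac{1}{4}\right) 0 = 0$)
$P{\left(j{\left(1 \right)},7 \right)} \left(-184\right) = 0 \left(-184\right) = 0$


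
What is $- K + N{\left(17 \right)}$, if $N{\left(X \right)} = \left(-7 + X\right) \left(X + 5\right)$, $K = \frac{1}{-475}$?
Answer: $\frac{104501}{475} \approx 220.0$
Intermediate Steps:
$K = - \frac{1}{475} \approx -0.0021053$
$N{\left(X \right)} = \left(-7 + X\right) \left(5 + X\right)$
$- K + N{\left(17 \right)} = \left(-1\right) \left(- \frac{1}{475}\right) - \left(69 - 289\right) = \frac{1}{475} - -220 = \frac{1}{475} + 220 = \frac{104501}{475}$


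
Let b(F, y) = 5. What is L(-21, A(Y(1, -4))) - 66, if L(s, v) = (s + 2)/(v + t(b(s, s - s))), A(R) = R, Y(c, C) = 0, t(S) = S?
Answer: -349/5 ≈ -69.800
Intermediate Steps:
L(s, v) = (2 + s)/(5 + v) (L(s, v) = (s + 2)/(v + 5) = (2 + s)/(5 + v))
L(-21, A(Y(1, -4))) - 66 = (2 - 21)/(5 + 0) - 66 = -19/5 - 66 = -349/5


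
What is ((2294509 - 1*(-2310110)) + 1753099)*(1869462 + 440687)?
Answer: 14687275879982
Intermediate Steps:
((2294509 - 1*(-2310110)) + 1753099)*(1869462 + 440687) = ((2294509 + 2310110) + 1753099)*2310149 = (4604619 + 1753099)*2310149 = 6357718*2310149 = 14687275879982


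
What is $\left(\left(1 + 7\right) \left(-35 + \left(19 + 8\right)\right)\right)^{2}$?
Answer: $4096$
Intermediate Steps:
$\left(\left(1 + 7\right) \left(-35 + \left(19 + 8\right)\right)\right)^{2} = \left(8 \left(-35 + 27\right)\right)^{2} = \left(8 \left(-8\right)\right)^{2} = \left(-64\right)^{2} = 4096$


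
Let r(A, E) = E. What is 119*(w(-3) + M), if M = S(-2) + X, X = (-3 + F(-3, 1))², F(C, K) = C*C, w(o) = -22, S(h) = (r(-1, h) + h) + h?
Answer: 952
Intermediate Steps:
S(h) = 3*h (S(h) = (h + h) + h = 2*h + h = 3*h)
F(C, K) = C²
X = 36 (X = (-3 + (-3)²)² = (-3 + 9)² = 6² = 36)
M = 30 (M = 3*(-2) + 36 = -6 + 36 = 30)
119*(w(-3) + M) = 119*(-22 + 30) = 119*8 = 952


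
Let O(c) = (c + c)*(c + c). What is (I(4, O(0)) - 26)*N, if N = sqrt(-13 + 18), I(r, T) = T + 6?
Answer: -20*sqrt(5) ≈ -44.721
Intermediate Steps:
O(c) = 4*c**2 (O(c) = (2*c)*(2*c) = 4*c**2)
I(r, T) = 6 + T
N = sqrt(5) ≈ 2.2361
(I(4, O(0)) - 26)*N = ((6 + 4*0**2) - 26)*sqrt(5) = ((6 + 4*0) - 26)*sqrt(5) = ((6 + 0) - 26)*sqrt(5) = (6 - 26)*sqrt(5) = -20*sqrt(5)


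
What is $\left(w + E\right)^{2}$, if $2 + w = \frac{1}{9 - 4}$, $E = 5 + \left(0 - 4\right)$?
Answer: $\frac{16}{25} \approx 0.64$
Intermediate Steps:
$E = 1$ ($E = 5 - 4 = 1$)
$w = - \frac{9}{5}$ ($w = -2 + \frac{1}{9 - 4} = -2 + \frac{1}{5} = - \frac{9}{5} \approx -1.8$)
$\left(w + E\right)^{2} = \left(- \frac{9}{5} + 1\right)^{2} = \left(- \frac{4}{5}\right)^{2} = \frac{16}{25}$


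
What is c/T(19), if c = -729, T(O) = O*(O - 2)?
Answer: -729/323 ≈ -2.2570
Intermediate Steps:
T(O) = O*(-2 + O)
c/T(19) = -729*1/(19*(-2 + 19)) = -729/(19*17) = -729/323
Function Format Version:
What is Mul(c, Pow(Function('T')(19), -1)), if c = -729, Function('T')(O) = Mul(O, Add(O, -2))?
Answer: Rational(-729, 323) ≈ -2.2570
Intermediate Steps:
Function('T')(O) = Mul(O, Add(-2, O))
Mul(c, Pow(Function('T')(19), -1)) = Mul(-729, Pow(Mul(19, Add(-2, 19)), -1)) = Mul(-729, Pow(Mul(19, 17), -1)) = Mul(-729, Pow(323, -1)) = Mul(-729, Rational(1, 323)) = Rational(-729, 323)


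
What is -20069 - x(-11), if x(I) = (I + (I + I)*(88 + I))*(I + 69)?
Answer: 78821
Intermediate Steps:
x(I) = (69 + I)*(I + 2*I*(88 + I)) (x(I) = (I + (2*I)*(88 + I))*(69 + I) = (I + 2*I*(88 + I))*(69 + I) = (69 + I)*(I + 2*I*(88 + I)))
-20069 - x(-11) = -20069 - (-11)*(12213 + 2*(-11)² + 315*(-11)) = -20069 - (-11)*(12213 + 2*121 - 3465) = -20069 - (-11)*(12213 + 242 - 3465) = -20069 - (-11)*8990 = -20069 - 1*(-98890) = -20069 + 98890 = 78821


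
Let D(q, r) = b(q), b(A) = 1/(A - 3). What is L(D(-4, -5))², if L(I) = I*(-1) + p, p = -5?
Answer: 1156/49 ≈ 23.592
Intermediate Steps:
b(A) = 1/(-3 + A)
D(q, r) = 1/(-3 + q)
L(I) = -5 - I (L(I) = I*(-1) - 5 = -I - 5 = -5 - I)
L(D(-4, -5))² = (-5 - 1/(-3 - 4))² = (-5 - 1/(-7))² = (-5 - 1*(-⅐))² = (-5 + ⅐)² = (-34/7)² = 1156/49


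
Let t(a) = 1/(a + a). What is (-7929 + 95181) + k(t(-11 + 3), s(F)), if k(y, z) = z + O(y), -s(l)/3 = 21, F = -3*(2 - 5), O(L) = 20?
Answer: 87209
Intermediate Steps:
F = 9 (F = -3*(-3) = 9)
s(l) = -63 (s(l) = -3*21 = -63)
t(a) = 1/(2*a)
k(y, z) = 20 + z (k(y, z) = z + 20 = 20 + z)
(-7929 + 95181) + k(t(-11 + 3), s(F)) = (-7929 + 95181) + (20 - 63) = 87252 - 43 = 87209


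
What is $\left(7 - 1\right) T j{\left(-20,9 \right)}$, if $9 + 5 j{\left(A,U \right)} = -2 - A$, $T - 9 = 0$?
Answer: $\frac{486}{5} \approx 97.2$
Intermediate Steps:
$T = 9$ ($T = 9 + 0 = 9$)
$j{\left(A,U \right)} = - \frac{11}{5} - \frac{A}{5}$ ($j{\left(A,U \right)} = - \frac{9}{5} + \frac{-2 - A}{5} = - \frac{9}{5} - \left(\frac{2}{5} + \frac{A}{5}\right) = - \frac{11}{5} - \frac{A}{5}$)
$\left(7 - 1\right) T j{\left(-20,9 \right)} = \left(7 - 1\right) 9 \left(- \frac{11}{5} - -4\right) = 6 \cdot 9 \left(- \frac{11}{5} + 4\right) = 54 \cdot \frac{9}{5} = \frac{486}{5}$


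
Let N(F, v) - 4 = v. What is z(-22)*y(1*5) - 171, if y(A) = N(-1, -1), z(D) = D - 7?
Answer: -258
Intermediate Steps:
N(F, v) = 4 + v
z(D) = -7 + D
y(A) = 3 (y(A) = 4 - 1 = 3)
z(-22)*y(1*5) - 171 = (-7 - 22)*3 - 171 = -29*3 - 171 = -87 - 171 = -258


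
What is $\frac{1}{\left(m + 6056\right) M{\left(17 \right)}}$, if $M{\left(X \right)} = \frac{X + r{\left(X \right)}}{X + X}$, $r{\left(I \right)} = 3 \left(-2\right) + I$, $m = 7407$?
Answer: $\frac{17}{188482} \approx 9.0194 \cdot 10^{-5}$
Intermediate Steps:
$r{\left(I \right)} = -6 + I$
$M{\left(X \right)} = \frac{-6 + 2 X}{2 X}$ ($M{\left(X \right)} = \frac{X + \left(-6 + X\right)}{X + X} = \frac{-6 + 2 X}{2 X}$)
$\frac{1}{\left(m + 6056\right) M{\left(17 \right)}} = \frac{1}{\left(7407 + 6056\right) \frac{-3 + 17}{17}} = \frac{1}{13463 \cdot \frac{1}{17} \cdot 14} = \frac{1}{13463 \cdot \frac{14}{17}} = \frac{1}{13463} \cdot \frac{17}{14} = \frac{17}{188482}$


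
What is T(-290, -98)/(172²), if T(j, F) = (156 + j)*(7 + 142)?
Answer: -9983/14792 ≈ -0.67489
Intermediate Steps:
T(j, F) = 23244 + 149*j (T(j, F) = (156 + j)*149 = 23244 + 149*j)
T(-290, -98)/(172²) = (23244 + 149*(-290))/(172²) = (23244 - 43210)/29584 = -19966*1/29584 = -9983/14792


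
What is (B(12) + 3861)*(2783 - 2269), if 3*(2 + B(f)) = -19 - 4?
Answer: 5938756/3 ≈ 1.9796e+6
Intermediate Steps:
B(f) = -29/3 (B(f) = -2 + (-19 - 4)/3 = -2 + (⅓)*(-23) = -2 - 23/3 = -29/3)
(B(12) + 3861)*(2783 - 2269) = (-29/3 + 3861)*(2783 - 2269) = (11554/3)*514 = 5938756/3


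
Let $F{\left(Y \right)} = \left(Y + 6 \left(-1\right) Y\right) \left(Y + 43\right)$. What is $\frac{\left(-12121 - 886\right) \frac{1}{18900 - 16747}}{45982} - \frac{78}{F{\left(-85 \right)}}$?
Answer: $\frac{1248294373}{294522756850} \approx 0.0042384$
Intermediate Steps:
$F{\left(Y \right)} = - 5 Y \left(43 + Y\right)$ ($F{\left(Y \right)} = \left(Y - 6 Y\right) \left(43 + Y\right) = - 5 Y \left(43 + Y\right)$)
$\frac{\left(-12121 - 886\right) \frac{1}{18900 - 16747}}{45982} - \frac{78}{F{\left(-85 \right)}} = \frac{\left(-12121 - 886\right) \frac{1}{18900 - 16747}}{45982} - \frac{78}{\left(-5\right) \left(-85\right) \left(43 - 85\right)} = - \frac{13007}{2153} \cdot \frac{1}{45982} - \frac{78}{\left(-5\right) \left(-85\right) \left(-42\right)} = \left(-13007\right) \frac{1}{2153} \cdot \frac{1}{45982} - \frac{78}{-17850} = \left(- \frac{13007}{2153}\right) \frac{1}{45982} - - \frac{13}{2975} = - \frac{13007}{98999246} + \frac{13}{2975} = \frac{1248294373}{294522756850}$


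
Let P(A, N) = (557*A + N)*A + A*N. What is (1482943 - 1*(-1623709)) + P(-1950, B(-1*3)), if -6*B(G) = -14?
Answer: 2121090052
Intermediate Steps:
B(G) = 7/3 (B(G) = -1/6*(-14) = 7/3)
P(A, N) = A*N + A*(N + 557*A) (P(A, N) = (N + 557*A)*A + A*N = A*(N + 557*A) + A*N = A*N + A*(N + 557*A))
(1482943 - 1*(-1623709)) + P(-1950, B(-1*3)) = (1482943 - 1*(-1623709)) - 1950*(2*(7/3) + 557*(-1950)) = (1482943 + 1623709) - 1950*(14/3 - 1086150) = 3106652 - 1950*(-3258436/3) = 3106652 + 2117983400 = 2121090052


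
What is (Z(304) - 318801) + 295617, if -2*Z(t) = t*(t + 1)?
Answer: -69544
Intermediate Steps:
Z(t) = -t*(1 + t)/2 (Z(t) = -t*(t + 1)/2 = -t*(1 + t)/2)
(Z(304) - 318801) + 295617 = (-½*304*(1 + 304) - 318801) + 295617 = (-½*304*305 - 318801) + 295617 = (-46360 - 318801) + 295617 = -365161 + 295617 = -69544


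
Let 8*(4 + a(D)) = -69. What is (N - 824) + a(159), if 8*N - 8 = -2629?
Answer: -4657/4 ≈ -1164.3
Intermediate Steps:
N = -2621/8 (N = 1 + (1/8)*(-2629) = 1 - 2629/8 = -2621/8 ≈ -327.63)
a(D) = -101/8 (a(D) = -4 + (1/8)*(-69) = -4 - 69/8 = -101/8)
(N - 824) + a(159) = (-2621/8 - 824) - 101/8 = -9213/8 - 101/8 = -4657/4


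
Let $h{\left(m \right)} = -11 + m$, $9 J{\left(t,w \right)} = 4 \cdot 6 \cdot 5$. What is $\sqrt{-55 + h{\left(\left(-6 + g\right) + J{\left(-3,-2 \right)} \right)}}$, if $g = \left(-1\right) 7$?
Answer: $\frac{i \sqrt{591}}{3} \approx 8.1035 i$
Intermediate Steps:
$g = -7$
$J{\left(t,w \right)} = \frac{40}{3}$ ($J{\left(t,w \right)} = \frac{4 \cdot 6 \cdot 5}{9} = \frac{24 \cdot 5}{9} = \frac{1}{9} \cdot 120 = \frac{40}{3}$)
$\sqrt{-55 + h{\left(\left(-6 + g\right) + J{\left(-3,-2 \right)} \right)}} = \sqrt{-55 + \left(-11 + \left(\left(-6 - 7\right) + \frac{40}{3}\right)\right)} = \sqrt{-55 + \left(-11 + \left(-13 + \frac{40}{3}\right)\right)} = \sqrt{-55 + \left(-11 + \frac{1}{3}\right)} = \sqrt{-55 - \frac{32}{3}} = \sqrt{- \frac{197}{3}} = \frac{i \sqrt{591}}{3}$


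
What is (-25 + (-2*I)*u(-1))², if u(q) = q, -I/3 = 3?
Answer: 1849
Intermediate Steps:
I = -9 (I = -3*3 = -9)
(-25 + (-2*I)*u(-1))² = (-25 - 2*(-9)*(-1))² = (-25 + 18*(-1))² = (-25 - 18)² = (-43)² = 1849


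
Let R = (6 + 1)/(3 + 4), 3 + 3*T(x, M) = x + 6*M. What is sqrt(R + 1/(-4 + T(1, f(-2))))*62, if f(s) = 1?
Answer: 31*sqrt(10)/2 ≈ 49.015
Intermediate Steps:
T(x, M) = -1 + 2*M + x/3 (T(x, M) = -1 + (x + 6*M)/3 = -1 + (2*M + x/3) = -1 + 2*M + x/3)
R = 1 (R = 7/7 = 7*(1/7) = 1)
sqrt(R + 1/(-4 + T(1, f(-2))))*62 = sqrt(1 + 1/(-4 + (-1 + 2*1 + (1/3)*1)))*62 = sqrt(1 + 1/(-4 + (-1 + 2 + 1/3)))*62 = sqrt(1 + 1/(-4 + 4/3))*62 = sqrt(1 + 1/(-8/3))*62 = sqrt(1 - 3/8)*62 = sqrt(5/8)*62 = (sqrt(10)/4)*62 = 31*sqrt(10)/2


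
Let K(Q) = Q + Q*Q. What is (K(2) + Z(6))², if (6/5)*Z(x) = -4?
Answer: 64/9 ≈ 7.1111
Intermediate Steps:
K(Q) = Q + Q²
Z(x) = -10/3 (Z(x) = (⅚)*(-4) = -10/3)
(K(2) + Z(6))² = (2*(1 + 2) - 10/3)² = (2*3 - 10/3)² = (6 - 10/3)² = (8/3)² = 64/9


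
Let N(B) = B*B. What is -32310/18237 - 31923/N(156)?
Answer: -50684293/16437616 ≈ -3.0834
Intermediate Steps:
N(B) = B**2
-32310/18237 - 31923/N(156) = -32310/18237 - 31923/(156**2) = -32310*1/18237 - 31923/24336 = -10770/6079 - 31923*1/24336 = -10770/6079 - 3547/2704 = -50684293/16437616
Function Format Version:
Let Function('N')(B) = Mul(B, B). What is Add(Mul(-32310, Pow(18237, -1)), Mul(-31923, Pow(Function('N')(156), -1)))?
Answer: Rational(-50684293, 16437616) ≈ -3.0834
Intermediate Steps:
Function('N')(B) = Pow(B, 2)
Add(Mul(-32310, Pow(18237, -1)), Mul(-31923, Pow(Function('N')(156), -1))) = Add(Mul(-32310, Pow(18237, -1)), Mul(-31923, Pow(Pow(156, 2), -1))) = Add(Mul(-32310, Rational(1, 18237)), Mul(-31923, Pow(24336, -1))) = Add(Rational(-10770, 6079), Mul(-31923, Rational(1, 24336))) = Add(Rational(-10770, 6079), Rational(-3547, 2704)) = Rational(-50684293, 16437616)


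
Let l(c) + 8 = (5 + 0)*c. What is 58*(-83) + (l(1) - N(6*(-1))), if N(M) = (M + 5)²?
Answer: -4818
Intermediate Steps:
N(M) = (5 + M)²
l(c) = -8 + 5*c (l(c) = -8 + (5 + 0)*c = -8 + 5*c)
58*(-83) + (l(1) - N(6*(-1))) = 58*(-83) + ((-8 + 5*1) - (5 + 6*(-1))²) = -4814 + ((-8 + 5) - (5 - 6)²) = -4814 + (-3 - 1*(-1)²) = -4814 + (-3 - 1*1) = -4814 + (-3 - 1) = -4814 - 4 = -4818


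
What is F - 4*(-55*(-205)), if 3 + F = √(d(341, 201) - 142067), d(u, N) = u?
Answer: -45103 + I*√141726 ≈ -45103.0 + 376.47*I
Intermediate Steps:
F = -3 + I*√141726 (F = -3 + √(341 - 142067) = -3 + √(-141726) = -3 + I*√141726 ≈ -3.0 + 376.47*I)
F - 4*(-55*(-205)) = (-3 + I*√141726) - 4*(-55*(-205)) = (-3 + I*√141726) - 4*11275 = (-3 + I*√141726) - 1*45100 = (-3 + I*√141726) - 45100 = -45103 + I*√141726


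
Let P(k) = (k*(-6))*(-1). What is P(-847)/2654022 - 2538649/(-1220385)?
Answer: 160272102374/77117348535 ≈ 2.0783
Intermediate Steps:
P(k) = 6*k (P(k) = -6*k*(-1) = 6*k)
P(-847)/2654022 - 2538649/(-1220385) = (6*(-847))/2654022 - 2538649/(-1220385) = -5082*1/2654022 - 2538649*(-1/1220385) = -121/63191 + 2538649/1220385 = 160272102374/77117348535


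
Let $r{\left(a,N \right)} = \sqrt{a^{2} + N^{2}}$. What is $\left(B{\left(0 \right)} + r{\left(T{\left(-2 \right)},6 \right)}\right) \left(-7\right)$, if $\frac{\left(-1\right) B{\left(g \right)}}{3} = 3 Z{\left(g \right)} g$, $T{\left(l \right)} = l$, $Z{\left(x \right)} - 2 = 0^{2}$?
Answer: $- 14 \sqrt{10} \approx -44.272$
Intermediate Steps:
$Z{\left(x \right)} = 2$ ($Z{\left(x \right)} = 2 + 0^{2} = 2 + 0 = 2$)
$r{\left(a,N \right)} = \sqrt{N^{2} + a^{2}}$
$B{\left(g \right)} = - 18 g$ ($B{\left(g \right)} = - 3 \cdot 3 \cdot 2 g = - 3 \cdot 6 g = - 18 g$)
$\left(B{\left(0 \right)} + r{\left(T{\left(-2 \right)},6 \right)}\right) \left(-7\right) = \left(\left(-18\right) 0 + \sqrt{6^{2} + \left(-2\right)^{2}}\right) \left(-7\right) = \left(0 + \sqrt{36 + 4}\right) \left(-7\right) = \left(0 + \sqrt{40}\right) \left(-7\right) = \left(0 + 2 \sqrt{10}\right) \left(-7\right) = 2 \sqrt{10} \left(-7\right) = - 14 \sqrt{10}$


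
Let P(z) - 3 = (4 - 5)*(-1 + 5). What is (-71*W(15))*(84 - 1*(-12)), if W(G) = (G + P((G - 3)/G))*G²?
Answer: -21470400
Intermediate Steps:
P(z) = -1 (P(z) = 3 + (4 - 5)*(-1 + 5) = 3 - 1*4 = 3 - 4 = -1)
W(G) = G²*(-1 + G) (W(G) = (G - 1)*G² = (-1 + G)*G² = G²*(-1 + G))
(-71*W(15))*(84 - 1*(-12)) = (-71*15²*(-1 + 15))*(84 - 1*(-12)) = (-15975*14)*(84 + 12) = -71*3150*96 = -223650*96 = -21470400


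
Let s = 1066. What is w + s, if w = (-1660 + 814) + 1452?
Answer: 1672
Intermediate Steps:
w = 606 (w = -846 + 1452 = 606)
w + s = 606 + 1066 = 1672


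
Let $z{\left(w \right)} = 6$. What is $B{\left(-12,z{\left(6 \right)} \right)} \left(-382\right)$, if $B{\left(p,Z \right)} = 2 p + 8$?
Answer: $6112$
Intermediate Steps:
$B{\left(p,Z \right)} = 8 + 2 p$
$B{\left(-12,z{\left(6 \right)} \right)} \left(-382\right) = \left(8 + 2 \left(-12\right)\right) \left(-382\right) = \left(8 - 24\right) \left(-382\right) = \left(-16\right) \left(-382\right) = 6112$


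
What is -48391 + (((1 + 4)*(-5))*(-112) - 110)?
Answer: -45701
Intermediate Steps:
-48391 + (((1 + 4)*(-5))*(-112) - 110) = -48391 + ((5*(-5))*(-112) - 110) = -48391 + (-25*(-112) - 110) = -48391 + (2800 - 110) = -48391 + 2690 = -45701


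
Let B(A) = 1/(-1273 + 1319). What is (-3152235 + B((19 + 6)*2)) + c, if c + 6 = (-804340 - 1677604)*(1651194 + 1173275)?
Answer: -322468143838941/46 ≈ -7.0102e+12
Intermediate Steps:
B(A) = 1/46
c = -7010173887742 (c = -6 + (-804340 - 1677604)*(1651194 + 1173275) = -6 - 2481944*2824469 = -6 - 7010173887736 = -7010173887742)
(-3152235 + B((19 + 6)*2)) + c = (-3152235 + 1/46) - 7010173887742 = -145002809/46 - 7010173887742 = -322468143838941/46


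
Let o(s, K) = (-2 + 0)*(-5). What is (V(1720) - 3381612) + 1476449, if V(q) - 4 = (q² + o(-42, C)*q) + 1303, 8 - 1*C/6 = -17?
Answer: 1071744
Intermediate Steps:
C = 150 (C = 48 - 6*(-17) = 48 + 102 = 150)
o(s, K) = 10 (o(s, K) = -2*(-5) = 10)
V(q) = 1307 + q² + 10*q (V(q) = 4 + ((q² + 10*q) + 1303) = 4 + (1303 + q² + 10*q) = 1307 + q² + 10*q)
(V(1720) - 3381612) + 1476449 = ((1307 + 1720² + 10*1720) - 3381612) + 1476449 = ((1307 + 2958400 + 17200) - 3381612) + 1476449 = (2976907 - 3381612) + 1476449 = -404705 + 1476449 = 1071744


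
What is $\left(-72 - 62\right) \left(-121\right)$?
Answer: $16214$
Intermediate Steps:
$\left(-72 - 62\right) \left(-121\right) = \left(-134\right) \left(-121\right) = 16214$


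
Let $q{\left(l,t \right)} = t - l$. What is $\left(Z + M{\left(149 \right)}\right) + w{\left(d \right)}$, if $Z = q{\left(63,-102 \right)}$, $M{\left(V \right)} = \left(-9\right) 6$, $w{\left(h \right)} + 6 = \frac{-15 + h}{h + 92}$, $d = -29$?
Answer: $- \frac{14219}{63} \approx -225.7$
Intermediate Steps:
$w{\left(h \right)} = -6 + \frac{-15 + h}{92 + h}$ ($w{\left(h \right)} = -6 + \frac{-15 + h}{h + 92} = -6 + \frac{-15 + h}{92 + h}$)
$M{\left(V \right)} = -54$
$Z = -165$ ($Z = -102 - 63 = -165$)
$\left(Z + M{\left(149 \right)}\right) + w{\left(d \right)} = \left(-165 - 54\right) + \frac{-567 - -145}{92 - 29} = -219 + \frac{-567 + 145}{63} = -219 + \frac{1}{63} \left(-422\right) = -219 - \frac{422}{63} = - \frac{14219}{63}$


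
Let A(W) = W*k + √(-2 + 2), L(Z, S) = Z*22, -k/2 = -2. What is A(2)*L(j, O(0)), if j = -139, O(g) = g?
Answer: -24464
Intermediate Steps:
k = 4 (k = -2*(-2) = 4)
L(Z, S) = 22*Z
A(W) = 4*W (A(W) = W*4 + √(-2 + 2) = 4*W + √0 = 4*W + 0 = 4*W)
A(2)*L(j, O(0)) = (4*2)*(22*(-139)) = 8*(-3058) = -24464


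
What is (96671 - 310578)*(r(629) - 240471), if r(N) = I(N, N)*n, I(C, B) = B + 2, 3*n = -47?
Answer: 160659130490/3 ≈ 5.3553e+10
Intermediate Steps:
n = -47/3 (n = (1/3)*(-47) = -47/3 ≈ -15.667)
I(C, B) = 2 + B
r(N) = -94/3 - 47*N/3 (r(N) = (2 + N)*(-47/3) = -94/3 - 47*N/3)
(96671 - 310578)*(r(629) - 240471) = (96671 - 310578)*((-94/3 - 47/3*629) - 240471) = -213907*((-94/3 - 29563/3) - 240471) = -213907*(-29657/3 - 240471) = -213907*(-751070/3) = 160659130490/3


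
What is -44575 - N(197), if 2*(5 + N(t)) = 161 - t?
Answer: -44552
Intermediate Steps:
N(t) = 151/2 - t/2 (N(t) = -5 + (161 - t)/2 = -5 + (161/2 - t/2) = 151/2 - t/2)
-44575 - N(197) = -44575 - (151/2 - 1/2*197) = -44575 - (151/2 - 197/2) = -44575 - 1*(-23) = -44575 + 23 = -44552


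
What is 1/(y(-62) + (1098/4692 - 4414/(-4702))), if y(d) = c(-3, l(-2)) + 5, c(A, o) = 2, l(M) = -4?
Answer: 1838482/15025481 ≈ 0.12236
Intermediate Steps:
y(d) = 7 (y(d) = 2 + 5 = 7)
1/(y(-62) + (1098/4692 - 4414/(-4702))) = 1/(7 + (1098/4692 - 4414/(-4702))) = 1/(7 + (1098*(1/4692) - 4414*(-1/4702))) = 1/(7 + (183/782 + 2207/2351)) = 1/(7 + 2156107/1838482) = 1/(15025481/1838482) = 1838482/15025481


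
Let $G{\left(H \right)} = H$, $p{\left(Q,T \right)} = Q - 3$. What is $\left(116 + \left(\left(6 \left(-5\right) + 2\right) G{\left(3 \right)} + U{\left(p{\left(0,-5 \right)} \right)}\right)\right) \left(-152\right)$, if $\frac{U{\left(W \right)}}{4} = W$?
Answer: $-3040$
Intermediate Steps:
$p{\left(Q,T \right)} = -3 + Q$
$U{\left(W \right)} = 4 W$
$\left(116 + \left(\left(6 \left(-5\right) + 2\right) G{\left(3 \right)} + U{\left(p{\left(0,-5 \right)} \right)}\right)\right) \left(-152\right) = \left(116 + \left(\left(6 \left(-5\right) + 2\right) 3 + 4 \left(-3 + 0\right)\right)\right) \left(-152\right) = \left(116 + \left(\left(-30 + 2\right) 3 + 4 \left(-3\right)\right)\right) \left(-152\right) = \left(116 - 96\right) \left(-152\right) = 20 \left(-152\right) = -3040$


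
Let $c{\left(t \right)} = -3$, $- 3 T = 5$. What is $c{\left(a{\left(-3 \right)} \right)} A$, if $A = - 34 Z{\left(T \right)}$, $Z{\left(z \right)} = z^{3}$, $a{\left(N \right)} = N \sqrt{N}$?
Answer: $- \frac{4250}{9} \approx -472.22$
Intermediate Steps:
$T = - \frac{5}{3}$ ($T = \left(- \frac{1}{3}\right) 5 = - \frac{5}{3} \approx -1.6667$)
$a{\left(N \right)} = N^{\frac{3}{2}}$
$A = \frac{4250}{27}$ ($A = - 34 \left(- \frac{5}{3}\right)^{3} = \left(-34\right) \left(- \frac{125}{27}\right) = \frac{4250}{27} \approx 157.41$)
$c{\left(a{\left(-3 \right)} \right)} A = \left(-3\right) \frac{4250}{27} = - \frac{4250}{9}$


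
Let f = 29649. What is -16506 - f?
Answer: -46155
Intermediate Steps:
-16506 - f = -16506 - 1*29649 = -16506 - 29649 = -46155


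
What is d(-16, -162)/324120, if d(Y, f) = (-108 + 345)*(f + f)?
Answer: -6399/27010 ≈ -0.23691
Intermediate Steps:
d(Y, f) = 474*f (d(Y, f) = 237*(2*f) = 474*f)
d(-16, -162)/324120 = (474*(-162))/324120 = -76788*1/324120 = -6399/27010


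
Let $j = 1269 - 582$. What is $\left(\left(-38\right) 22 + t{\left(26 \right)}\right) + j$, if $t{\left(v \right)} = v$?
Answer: $-123$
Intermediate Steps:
$j = 687$ ($j = 1269 - 582 = 687$)
$\left(\left(-38\right) 22 + t{\left(26 \right)}\right) + j = \left(\left(-38\right) 22 + 26\right) + 687 = \left(-836 + 26\right) + 687 = -810 + 687 = -123$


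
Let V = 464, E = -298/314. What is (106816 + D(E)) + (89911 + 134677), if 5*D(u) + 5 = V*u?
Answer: 260082219/785 ≈ 3.3132e+5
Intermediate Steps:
E = -149/157 (E = -298*1/314 = -149/157 ≈ -0.94904)
D(u) = -1 + 464*u/5 (D(u) = -1 + (464*u)/5 = -1 + 464*u/5)
(106816 + D(E)) + (89911 + 134677) = (106816 + (-1 + (464/5)*(-149/157))) + (89911 + 134677) = (106816 + (-1 - 69136/785)) + 224588 = (106816 - 69921/785) + 224588 = 83780639/785 + 224588 = 260082219/785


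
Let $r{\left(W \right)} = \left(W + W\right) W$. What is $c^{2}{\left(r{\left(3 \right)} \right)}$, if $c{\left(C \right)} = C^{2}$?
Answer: $104976$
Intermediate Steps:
$r{\left(W \right)} = 2 W^{2}$ ($r{\left(W \right)} = 2 W W = 2 W^{2}$)
$c^{2}{\left(r{\left(3 \right)} \right)} = \left(\left(2 \cdot 3^{2}\right)^{2}\right)^{2} = \left(\left(2 \cdot 9\right)^{2}\right)^{2} = \left(18^{2}\right)^{2} = 324^{2} = 104976$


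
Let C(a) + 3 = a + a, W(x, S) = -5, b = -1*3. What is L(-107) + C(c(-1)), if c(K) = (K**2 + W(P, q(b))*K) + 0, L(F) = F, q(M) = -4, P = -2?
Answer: -98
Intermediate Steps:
b = -3
c(K) = K**2 - 5*K (c(K) = (K**2 - 5*K) + 0 = K**2 - 5*K)
C(a) = -3 + 2*a (C(a) = -3 + (a + a) = -3 + 2*a)
L(-107) + C(c(-1)) = -107 + (-3 + 2*(-(-5 - 1))) = -107 + (-3 + 2*(-1*(-6))) = -107 + (-3 + 2*6) = -107 + (-3 + 12) = -107 + 9 = -98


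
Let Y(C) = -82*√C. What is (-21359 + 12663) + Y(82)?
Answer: -8696 - 82*√82 ≈ -9438.5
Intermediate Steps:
(-21359 + 12663) + Y(82) = (-21359 + 12663) - 82*√82 = -8696 - 82*√82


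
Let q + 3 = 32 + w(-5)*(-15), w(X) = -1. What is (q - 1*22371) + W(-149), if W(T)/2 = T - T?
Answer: -22327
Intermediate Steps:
q = 44 (q = -3 + (32 - 1*(-15)) = -3 + (32 + 15) = -3 + 47 = 44)
W(T) = 0 (W(T) = 2*(T - T) = 2*0 = 0)
(q - 1*22371) + W(-149) = (44 - 1*22371) + 0 = (44 - 22371) + 0 = -22327 + 0 = -22327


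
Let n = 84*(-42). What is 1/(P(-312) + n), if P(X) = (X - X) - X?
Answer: -1/3216 ≈ -0.00031095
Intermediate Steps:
P(X) = -X (P(X) = 0 - X = -X)
n = -3528
1/(P(-312) + n) = 1/(-1*(-312) - 3528) = 1/(312 - 3528) = 1/(-3216) = -1/3216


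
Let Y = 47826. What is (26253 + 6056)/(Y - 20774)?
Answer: 32309/27052 ≈ 1.1943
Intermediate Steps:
(26253 + 6056)/(Y - 20774) = (26253 + 6056)/(47826 - 20774) = 32309/27052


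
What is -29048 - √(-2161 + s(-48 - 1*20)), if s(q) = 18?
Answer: -29048 - I*√2143 ≈ -29048.0 - 46.293*I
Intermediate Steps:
-29048 - √(-2161 + s(-48 - 1*20)) = -29048 - √(-2161 + 18) = -29048 - √(-2143) = -29048 - I*√2143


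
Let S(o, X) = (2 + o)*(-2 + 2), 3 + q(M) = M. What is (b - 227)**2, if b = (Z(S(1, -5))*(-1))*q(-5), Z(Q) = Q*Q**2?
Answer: 51529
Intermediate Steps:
q(M) = -3 + M
S(o, X) = 0 (S(o, X) = (2 + o)*0 = 0)
Z(Q) = Q**3
b = 0 (b = (0**3*(-1))*(-3 - 5) = (0*(-1))*(-8) = 0*(-8) = 0)
(b - 227)**2 = (0 - 227)**2 = (-227)**2 = 51529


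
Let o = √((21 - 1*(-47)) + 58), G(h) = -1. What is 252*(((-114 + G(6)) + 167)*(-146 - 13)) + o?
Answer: -2083536 + 3*√14 ≈ -2.0835e+6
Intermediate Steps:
o = 3*√14 (o = √((21 + 47) + 58) = √(68 + 58) = √126 = 3*√14 ≈ 11.225)
252*(((-114 + G(6)) + 167)*(-146 - 13)) + o = 252*(((-114 - 1) + 167)*(-146 - 13)) + 3*√14 = 252*((-115 + 167)*(-159)) + 3*√14 = 252*(52*(-159)) + 3*√14 = 252*(-8268) + 3*√14 = -2083536 + 3*√14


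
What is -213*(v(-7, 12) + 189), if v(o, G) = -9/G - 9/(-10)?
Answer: -805779/20 ≈ -40289.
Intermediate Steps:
v(o, G) = 9/10 - 9/G (v(o, G) = -9/G - 9*(-⅒) = -9/G + 9/10 = 9/10 - 9/G)
-213*(v(-7, 12) + 189) = -213*((9/10 - 9/12) + 189) = -213*((9/10 - 9*1/12) + 189) = -213*((9/10 - ¾) + 189) = -213*(3/20 + 189) = -213*3783/20 = -805779/20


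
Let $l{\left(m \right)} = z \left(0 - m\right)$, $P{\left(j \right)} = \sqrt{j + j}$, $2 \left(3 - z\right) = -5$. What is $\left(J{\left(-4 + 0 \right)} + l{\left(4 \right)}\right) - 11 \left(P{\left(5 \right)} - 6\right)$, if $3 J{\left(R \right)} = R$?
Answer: $\frac{128}{3} - 11 \sqrt{10} \approx 7.8816$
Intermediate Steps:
$z = \frac{11}{2}$ ($z = 3 - - \frac{5}{2} = 3 + \frac{5}{2} = \frac{11}{2} \approx 5.5$)
$P{\left(j \right)} = \sqrt{2} \sqrt{j}$ ($P{\left(j \right)} = \sqrt{2 j} = \sqrt{2} \sqrt{j}$)
$J{\left(R \right)} = \frac{R}{3}$
$l{\left(m \right)} = - \frac{11 m}{2}$ ($l{\left(m \right)} = \frac{11 \left(0 - m\right)}{2} = \frac{11 \left(- m\right)}{2} = - \frac{11 m}{2}$)
$\left(J{\left(-4 + 0 \right)} + l{\left(4 \right)}\right) - 11 \left(P{\left(5 \right)} - 6\right) = \left(\frac{-4 + 0}{3} - 22\right) - 11 \left(\sqrt{2} \sqrt{5} - 6\right) = \left(\frac{1}{3} \left(-4\right) - 22\right) - 11 \left(\sqrt{10} - 6\right) = \left(- \frac{4}{3} - 22\right) - 11 \left(-6 + \sqrt{10}\right) = - \frac{70}{3} + \left(66 - 11 \sqrt{10}\right) = \frac{128}{3} - 11 \sqrt{10}$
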